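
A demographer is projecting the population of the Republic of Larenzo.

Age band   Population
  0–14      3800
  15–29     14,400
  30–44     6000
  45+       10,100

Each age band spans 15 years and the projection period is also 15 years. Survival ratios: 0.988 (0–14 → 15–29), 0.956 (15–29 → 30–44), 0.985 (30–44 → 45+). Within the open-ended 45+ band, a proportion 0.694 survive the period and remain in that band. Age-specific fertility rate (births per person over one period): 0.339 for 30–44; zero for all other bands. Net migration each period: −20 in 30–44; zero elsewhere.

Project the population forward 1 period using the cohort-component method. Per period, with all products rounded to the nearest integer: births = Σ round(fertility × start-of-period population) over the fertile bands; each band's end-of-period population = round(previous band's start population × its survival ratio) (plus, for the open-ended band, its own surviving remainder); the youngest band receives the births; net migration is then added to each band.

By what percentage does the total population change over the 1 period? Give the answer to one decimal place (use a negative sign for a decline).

-5.4

Period 1.
Births: 6000 * 0.339 = 2034
15–29: 3800 * 0.988 = 3754
30–44: 14400 * 0.956 = 13766
45+: 6000 * 0.985 + 10100 * 0.694 = 5910 + 7009 = 12919
Net migration: 30–44 − 20 → 13746
Giving 2034 / 3754 / 13746 / 12919.
Total: 34300 → 32453; change = -1847; percentage change = -5.4%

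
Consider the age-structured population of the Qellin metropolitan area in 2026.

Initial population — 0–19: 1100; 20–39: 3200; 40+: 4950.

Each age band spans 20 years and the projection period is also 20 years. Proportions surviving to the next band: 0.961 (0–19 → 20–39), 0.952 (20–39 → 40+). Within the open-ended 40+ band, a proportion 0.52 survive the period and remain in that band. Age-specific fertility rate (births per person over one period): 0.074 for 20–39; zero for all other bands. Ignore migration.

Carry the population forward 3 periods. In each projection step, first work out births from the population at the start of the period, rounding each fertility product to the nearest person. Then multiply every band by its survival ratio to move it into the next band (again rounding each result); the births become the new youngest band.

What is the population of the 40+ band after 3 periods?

2260

Period 1:
Births: 3200 * 0.074 = 237
20–39: 1100 * 0.961 = 1057
40+: 3200 * 0.952 + 4950 * 0.52 = 3046 + 2574 = 5620
Giving 237 / 1057 / 5620.
Period 2:
Births: 1057 * 0.074 = 78
20–39: 237 * 0.961 = 228
40+: 1057 * 0.952 + 5620 * 0.52 = 1006 + 2922 = 3928
Giving 78 / 228 / 3928.
Period 3:
Births: 228 * 0.074 = 17
20–39: 78 * 0.961 = 75
40+: 228 * 0.952 + 3928 * 0.52 = 217 + 2043 = 2260
Giving 17 / 75 / 2260.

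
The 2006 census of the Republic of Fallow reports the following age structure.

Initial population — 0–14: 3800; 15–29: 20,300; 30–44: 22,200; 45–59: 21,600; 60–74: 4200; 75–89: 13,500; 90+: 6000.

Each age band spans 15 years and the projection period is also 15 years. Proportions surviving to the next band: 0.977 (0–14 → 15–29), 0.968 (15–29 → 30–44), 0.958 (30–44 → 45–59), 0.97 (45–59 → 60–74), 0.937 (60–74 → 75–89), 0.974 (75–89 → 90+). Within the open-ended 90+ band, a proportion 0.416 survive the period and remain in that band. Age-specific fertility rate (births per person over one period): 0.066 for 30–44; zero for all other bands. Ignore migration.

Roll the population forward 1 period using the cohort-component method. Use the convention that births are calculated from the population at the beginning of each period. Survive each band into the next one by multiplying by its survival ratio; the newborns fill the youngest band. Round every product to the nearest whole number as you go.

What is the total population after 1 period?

86628

Call the bands 1 to 7, youngest first.
[period 1]
Births: 22200 * 0.066 = 1465
Band 2: 3800 * 0.977 = 3713
Band 3: 20300 * 0.968 = 19650
Band 4: 22200 * 0.958 = 21268
Band 5: 21600 * 0.97 = 20952
Band 6: 4200 * 0.937 = 3935
Band 7: 13500 * 0.974 + 6000 * 0.416 = 13149 + 2496 = 15645
→ [1465, 3713, 19650, 21268, 20952, 3935, 15645]
Total after period 1: 1465 + 3713 + 19650 + 21268 + 20952 + 3935 + 15645 = 86628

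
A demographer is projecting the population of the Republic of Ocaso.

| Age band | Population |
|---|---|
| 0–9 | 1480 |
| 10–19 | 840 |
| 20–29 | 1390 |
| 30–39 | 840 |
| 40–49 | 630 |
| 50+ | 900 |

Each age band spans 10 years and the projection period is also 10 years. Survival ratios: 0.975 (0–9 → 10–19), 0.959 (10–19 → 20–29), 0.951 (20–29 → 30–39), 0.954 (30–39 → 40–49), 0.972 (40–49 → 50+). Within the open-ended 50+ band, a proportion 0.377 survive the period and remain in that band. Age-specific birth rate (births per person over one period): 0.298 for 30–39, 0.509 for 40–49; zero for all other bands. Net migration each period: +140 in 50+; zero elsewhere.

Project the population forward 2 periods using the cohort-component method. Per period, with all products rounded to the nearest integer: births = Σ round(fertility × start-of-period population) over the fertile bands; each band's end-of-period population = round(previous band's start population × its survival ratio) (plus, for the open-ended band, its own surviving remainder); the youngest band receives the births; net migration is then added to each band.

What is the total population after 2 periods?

After projecting period 1:
Births: 840 × 0.298 = 250  |  630 × 0.509 = 321 → 571
10–19: 1480 × 0.975 = 1443
20–29: 840 × 0.959 = 806
30–39: 1390 × 0.951 = 1322
40–49: 840 × 0.954 = 801
50+: 630 × 0.972 + 900 × 0.377 = 612 + 339 = 951
Net migration: 50+ + 140 → 1091
Population now: 0–9=571, 10–19=1443, 20–29=806, 30–39=1322, 40–49=801, 50+=1091
After projecting period 2:
Births: 1322 × 0.298 = 394  |  801 × 0.509 = 408 → 802
10–19: 571 × 0.975 = 557
20–29: 1443 × 0.959 = 1384
30–39: 806 × 0.951 = 767
40–49: 1322 × 0.954 = 1261
50+: 801 × 0.972 + 1091 × 0.377 = 779 + 411 = 1190
Net migration: 50+ + 140 → 1330
Population now: 0–9=802, 10–19=557, 20–29=1384, 30–39=767, 40–49=1261, 50+=1330
Total after period 2: 802 + 557 + 1384 + 767 + 1261 + 1330 = 6101

6101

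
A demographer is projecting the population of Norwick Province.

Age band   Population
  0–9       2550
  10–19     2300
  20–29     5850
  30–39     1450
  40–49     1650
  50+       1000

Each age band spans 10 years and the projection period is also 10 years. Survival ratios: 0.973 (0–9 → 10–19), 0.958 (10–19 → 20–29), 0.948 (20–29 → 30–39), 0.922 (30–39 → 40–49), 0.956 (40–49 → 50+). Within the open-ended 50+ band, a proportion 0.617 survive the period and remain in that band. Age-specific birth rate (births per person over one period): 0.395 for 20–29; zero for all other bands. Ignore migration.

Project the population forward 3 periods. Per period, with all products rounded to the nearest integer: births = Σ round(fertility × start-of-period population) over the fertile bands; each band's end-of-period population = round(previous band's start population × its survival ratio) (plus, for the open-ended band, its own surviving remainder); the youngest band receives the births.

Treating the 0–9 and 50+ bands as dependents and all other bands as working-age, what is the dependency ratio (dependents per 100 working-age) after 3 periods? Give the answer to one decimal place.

Let band 1 be 0–9 through band 6 = 50+.
— Period 1 —
Births: 5850 × 0.395 = 2311
Band 2: 2550 × 0.973 = 2481
Band 3: 2300 × 0.958 = 2203
Band 4: 5850 × 0.948 = 5546
Band 5: 1450 × 0.922 = 1337
Band 6: 1650 × 0.956 + 1000 × 0.617 = 1577 + 617 = 2194
→ [2311, 2481, 2203, 5546, 1337, 2194]
— Period 2 —
Births: 2203 × 0.395 = 870
Band 2: 2311 × 0.973 = 2249
Band 3: 2481 × 0.958 = 2377
Band 4: 2203 × 0.948 = 2088
Band 5: 5546 × 0.922 = 5113
Band 6: 1337 × 0.956 + 2194 × 0.617 = 1278 + 1354 = 2632
→ [870, 2249, 2377, 2088, 5113, 2632]
— Period 3 —
Births: 2377 × 0.395 = 939
Band 2: 870 × 0.973 = 847
Band 3: 2249 × 0.958 = 2155
Band 4: 2377 × 0.948 = 2253
Band 5: 2088 × 0.922 = 1925
Band 6: 5113 × 0.956 + 2632 × 0.617 = 4888 + 1624 = 6512
→ [939, 847, 2155, 2253, 1925, 6512]
Dependents (band 0–9 + band 50+) = 939 + 6512 = 7451; working-age = 7180; ratio = 7451/7180 × 100 = 103.8

103.8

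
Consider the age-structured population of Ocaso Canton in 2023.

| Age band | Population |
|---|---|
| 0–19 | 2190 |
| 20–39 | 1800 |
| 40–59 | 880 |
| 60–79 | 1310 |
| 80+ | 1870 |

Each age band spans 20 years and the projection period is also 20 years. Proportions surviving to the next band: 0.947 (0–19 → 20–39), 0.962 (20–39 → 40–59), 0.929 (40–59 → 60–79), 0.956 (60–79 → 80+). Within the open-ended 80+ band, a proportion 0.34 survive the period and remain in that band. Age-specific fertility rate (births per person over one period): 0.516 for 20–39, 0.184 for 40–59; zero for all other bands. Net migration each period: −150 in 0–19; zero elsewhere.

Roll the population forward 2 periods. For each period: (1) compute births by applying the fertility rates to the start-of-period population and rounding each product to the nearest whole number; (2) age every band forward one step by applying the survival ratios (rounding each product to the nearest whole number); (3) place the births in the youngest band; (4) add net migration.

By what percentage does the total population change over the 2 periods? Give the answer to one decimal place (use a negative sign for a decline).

-11.1

Let group 1 be 0–19 through group 5 = 80+.
Period 1:
Births: 1800 * 0.516 = 929, 880 * 0.184 = 162 ⇒ total 1091
Group 2: 2190 * 0.947 = 2074
Group 3: 1800 * 0.962 = 1732
Group 4: 880 * 0.929 = 818
Group 5: 1310 * 0.956 + 1870 * 0.34 = 1252 + 636 = 1888
Net migration: Group 1 − 150 → 941
End of period: [941, 2074, 1732, 818, 1888]
Period 2:
Births: 2074 * 0.516 = 1070, 1732 * 0.184 = 319 ⇒ total 1389
Group 2: 941 * 0.947 = 891
Group 3: 2074 * 0.962 = 1995
Group 4: 1732 * 0.929 = 1609
Group 5: 818 * 0.956 + 1888 * 0.34 = 782 + 642 = 1424
Net migration: Group 1 − 150 → 1239
End of period: [1239, 891, 1995, 1609, 1424]
Total: 8050 → 7158; change = -892; percentage change = -11.1%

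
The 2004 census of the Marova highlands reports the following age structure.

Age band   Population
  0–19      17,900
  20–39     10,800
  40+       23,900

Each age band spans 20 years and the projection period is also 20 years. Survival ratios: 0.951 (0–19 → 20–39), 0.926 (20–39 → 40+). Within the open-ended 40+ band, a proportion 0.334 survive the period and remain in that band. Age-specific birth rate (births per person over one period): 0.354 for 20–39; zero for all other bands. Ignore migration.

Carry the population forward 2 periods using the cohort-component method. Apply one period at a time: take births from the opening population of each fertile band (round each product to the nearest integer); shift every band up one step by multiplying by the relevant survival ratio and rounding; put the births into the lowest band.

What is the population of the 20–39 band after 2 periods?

3636

(Bands numbered youngest = 1 to oldest = 3.)
Period 1.
Births: 10800 × 0.354 = 3823
Band 2: 17900 × 0.951 = 17023
Band 3: 10800 × 0.926 + 23900 × 0.334 = 10001 + 7983 = 17984
→ [3823, 17023, 17984]
Period 2.
Births: 17023 × 0.354 = 6026
Band 2: 3823 × 0.951 = 3636
Band 3: 17023 × 0.926 + 17984 × 0.334 = 15763 + 6007 = 21770
→ [6026, 3636, 21770]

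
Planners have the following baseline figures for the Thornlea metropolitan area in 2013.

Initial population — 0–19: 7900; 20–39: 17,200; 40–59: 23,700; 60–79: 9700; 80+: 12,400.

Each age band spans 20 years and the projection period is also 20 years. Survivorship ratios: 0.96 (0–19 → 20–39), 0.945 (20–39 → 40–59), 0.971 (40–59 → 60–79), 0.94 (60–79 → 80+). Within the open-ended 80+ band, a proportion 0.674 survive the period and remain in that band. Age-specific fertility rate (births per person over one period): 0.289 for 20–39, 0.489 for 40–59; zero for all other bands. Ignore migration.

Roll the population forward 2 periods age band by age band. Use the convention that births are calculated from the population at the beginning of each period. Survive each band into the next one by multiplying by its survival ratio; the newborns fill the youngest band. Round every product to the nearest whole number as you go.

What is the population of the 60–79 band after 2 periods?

15783

(Groups numbered youngest = 1 to oldest = 5.)
Period 1.
Births: 17200 × 0.289 = 4971  |  23700 × 0.489 = 11589 — total 16560
Group 2: 7900 × 0.96 = 7584
Group 3: 17200 × 0.945 = 16254
Group 4: 23700 × 0.971 = 23013
Group 5: 9700 × 0.94 + 12400 × 0.674 = 9118 + 8358 = 17476
→ [16560, 7584, 16254, 23013, 17476]
Period 2.
Births: 7584 × 0.289 = 2192  |  16254 × 0.489 = 7948 — total 10140
Group 2: 16560 × 0.96 = 15898
Group 3: 7584 × 0.945 = 7167
Group 4: 16254 × 0.971 = 15783
Group 5: 23013 × 0.94 + 17476 × 0.674 = 21632 + 11779 = 33411
→ [10140, 15898, 7167, 15783, 33411]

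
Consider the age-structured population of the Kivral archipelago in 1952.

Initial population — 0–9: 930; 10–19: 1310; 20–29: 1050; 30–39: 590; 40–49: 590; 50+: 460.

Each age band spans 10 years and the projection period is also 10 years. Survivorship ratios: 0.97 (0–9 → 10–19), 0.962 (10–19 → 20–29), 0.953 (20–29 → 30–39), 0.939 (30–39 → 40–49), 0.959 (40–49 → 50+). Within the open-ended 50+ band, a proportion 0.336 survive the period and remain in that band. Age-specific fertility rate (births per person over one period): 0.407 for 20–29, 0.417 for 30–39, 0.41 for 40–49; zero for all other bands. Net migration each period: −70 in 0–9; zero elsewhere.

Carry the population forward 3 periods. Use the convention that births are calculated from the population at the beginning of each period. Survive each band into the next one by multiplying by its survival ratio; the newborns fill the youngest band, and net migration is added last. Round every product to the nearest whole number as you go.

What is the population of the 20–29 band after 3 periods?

Period 1.
Births: 1050 * 0.407 = 427 ; 590 * 0.417 = 246 ; 590 * 0.41 = 242 — total 915
10–19: 930 * 0.97 = 902
20–29: 1310 * 0.962 = 1260
30–39: 1050 * 0.953 = 1001
40–49: 590 * 0.939 = 554
50+: 590 * 0.959 + 460 * 0.336 = 566 + 155 = 721
Net migration: 0–9 − 70 → 845
→ [845, 902, 1260, 1001, 554, 721]
Period 2.
Births: 1260 * 0.407 = 513 ; 1001 * 0.417 = 417 ; 554 * 0.41 = 227 — total 1157
10–19: 845 * 0.97 = 820
20–29: 902 * 0.962 = 868
30–39: 1260 * 0.953 = 1201
40–49: 1001 * 0.939 = 940
50+: 554 * 0.959 + 721 * 0.336 = 531 + 242 = 773
Net migration: 0–9 − 70 → 1087
→ [1087, 820, 868, 1201, 940, 773]
Period 3.
Births: 868 * 0.407 = 353 ; 1201 * 0.417 = 501 ; 940 * 0.41 = 385 — total 1239
10–19: 1087 * 0.97 = 1054
20–29: 820 * 0.962 = 789
30–39: 868 * 0.953 = 827
40–49: 1201 * 0.939 = 1128
50+: 940 * 0.959 + 773 * 0.336 = 901 + 260 = 1161
Net migration: 0–9 − 70 → 1169
→ [1169, 1054, 789, 827, 1128, 1161]

789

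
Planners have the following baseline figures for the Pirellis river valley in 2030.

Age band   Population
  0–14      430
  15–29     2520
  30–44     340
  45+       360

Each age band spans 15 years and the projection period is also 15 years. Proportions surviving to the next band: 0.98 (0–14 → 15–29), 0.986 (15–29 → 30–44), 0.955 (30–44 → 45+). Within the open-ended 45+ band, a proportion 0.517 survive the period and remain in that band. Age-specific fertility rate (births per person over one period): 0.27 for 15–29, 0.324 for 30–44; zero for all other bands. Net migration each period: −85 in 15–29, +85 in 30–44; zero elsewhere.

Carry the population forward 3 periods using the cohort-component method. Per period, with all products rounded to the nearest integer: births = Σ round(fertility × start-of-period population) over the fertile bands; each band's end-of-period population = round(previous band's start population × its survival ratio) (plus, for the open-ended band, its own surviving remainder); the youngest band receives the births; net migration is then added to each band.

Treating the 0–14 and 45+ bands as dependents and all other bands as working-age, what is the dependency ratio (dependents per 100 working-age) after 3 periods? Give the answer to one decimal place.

133.9

Let band 1 be 0–14 through band 4 = 45+.
After projecting period 1:
Births: 2520 × 0.27 = 680  |  340 × 0.324 = 110 → 790
Band 2: 430 × 0.98 = 421
Band 3: 2520 × 0.986 = 2485
Band 4: 340 × 0.955 + 360 × 0.517 = 325 + 186 = 511
Net migration: Band 2 − 85 → 336; Band 3 + 85 → 2570
Giving 790 / 336 / 2570 / 511.
After projecting period 2:
Births: 336 × 0.27 = 91  |  2570 × 0.324 = 833 → 924
Band 2: 790 × 0.98 = 774
Band 3: 336 × 0.986 = 331
Band 4: 2570 × 0.955 + 511 × 0.517 = 2454 + 264 = 2718
Net migration: Band 2 − 85 → 689; Band 3 + 85 → 416
Giving 924 / 689 / 416 / 2718.
After projecting period 3:
Births: 689 × 0.27 = 186  |  416 × 0.324 = 135 → 321
Band 2: 924 × 0.98 = 906
Band 3: 689 × 0.986 = 679
Band 4: 416 × 0.955 + 2718 × 0.517 = 397 + 1405 = 1802
Net migration: Band 2 − 85 → 821; Band 3 + 85 → 764
Giving 321 / 821 / 764 / 1802.
Dependents (band 0–14 + band 45+) = 321 + 1802 = 2123; working-age = 1585; ratio = 2123/1585 × 100 = 133.9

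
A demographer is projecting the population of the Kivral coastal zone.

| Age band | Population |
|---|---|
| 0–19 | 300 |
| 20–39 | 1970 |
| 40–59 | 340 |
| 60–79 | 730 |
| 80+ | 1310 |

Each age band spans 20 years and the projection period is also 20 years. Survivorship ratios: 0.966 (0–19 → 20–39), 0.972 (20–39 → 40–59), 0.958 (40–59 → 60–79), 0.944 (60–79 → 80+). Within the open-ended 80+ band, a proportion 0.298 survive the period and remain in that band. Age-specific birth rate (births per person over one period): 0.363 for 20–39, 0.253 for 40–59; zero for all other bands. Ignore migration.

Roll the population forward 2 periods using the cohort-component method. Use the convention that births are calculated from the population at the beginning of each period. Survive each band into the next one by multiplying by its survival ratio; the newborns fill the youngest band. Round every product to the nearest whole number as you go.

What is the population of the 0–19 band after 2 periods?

After projecting period 1:
Births: 1970 * 0.363 = 715, 340 * 0.253 = 86 → 801
20–39: 300 * 0.966 = 290
40–59: 1970 * 0.972 = 1915
60–79: 340 * 0.958 = 326
80+: 730 * 0.944 + 1310 * 0.298 = 689 + 390 = 1079
End of period: [801, 290, 1915, 326, 1079]
After projecting period 2:
Births: 290 * 0.363 = 105, 1915 * 0.253 = 484 → 589
20–39: 801 * 0.966 = 774
40–59: 290 * 0.972 = 282
60–79: 1915 * 0.958 = 1835
80+: 326 * 0.944 + 1079 * 0.298 = 308 + 322 = 630
End of period: [589, 774, 282, 1835, 630]

589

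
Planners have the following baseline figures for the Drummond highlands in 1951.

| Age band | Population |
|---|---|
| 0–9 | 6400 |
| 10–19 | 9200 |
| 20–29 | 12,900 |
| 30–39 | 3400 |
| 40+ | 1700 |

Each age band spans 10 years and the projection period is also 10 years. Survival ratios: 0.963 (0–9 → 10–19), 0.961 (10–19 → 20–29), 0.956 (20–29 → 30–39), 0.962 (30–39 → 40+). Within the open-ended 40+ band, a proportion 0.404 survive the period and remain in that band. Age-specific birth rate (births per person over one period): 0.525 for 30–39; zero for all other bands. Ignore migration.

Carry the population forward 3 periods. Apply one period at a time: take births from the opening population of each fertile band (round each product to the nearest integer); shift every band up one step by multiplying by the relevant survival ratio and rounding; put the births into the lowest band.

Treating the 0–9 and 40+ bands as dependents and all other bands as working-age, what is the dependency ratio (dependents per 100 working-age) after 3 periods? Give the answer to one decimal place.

132.9

Let group 1 be 0–9 through group 5 = 40+.
After projecting period 1:
Births: 3400 × 0.525 = 1785
Group 2: 6400 × 0.963 = 6163
Group 3: 9200 × 0.961 = 8841
Group 4: 12900 × 0.956 = 12332
Group 5: 3400 × 0.962 + 1700 × 0.404 = 3271 + 687 = 3958
Population now: 0–9=1785, 10–19=6163, 20–29=8841, 30–39=12332, 40+=3958
After projecting period 2:
Births: 12332 × 0.525 = 6474
Group 2: 1785 × 0.963 = 1719
Group 3: 6163 × 0.961 = 5923
Group 4: 8841 × 0.956 = 8452
Group 5: 12332 × 0.962 + 3958 × 0.404 = 11863 + 1599 = 13462
Population now: 0–9=6474, 10–19=1719, 20–29=5923, 30–39=8452, 40+=13462
After projecting period 3:
Births: 8452 × 0.525 = 4437
Group 2: 6474 × 0.963 = 6234
Group 3: 1719 × 0.961 = 1652
Group 4: 5923 × 0.956 = 5662
Group 5: 8452 × 0.962 + 13462 × 0.404 = 8131 + 5439 = 13570
Population now: 0–9=4437, 10–19=6234, 20–29=1652, 30–39=5662, 40+=13570
Dependents (band 0–9 + band 40+) = 4437 + 13570 = 18007; working-age = 13548; ratio = 18007/13548 × 100 = 132.9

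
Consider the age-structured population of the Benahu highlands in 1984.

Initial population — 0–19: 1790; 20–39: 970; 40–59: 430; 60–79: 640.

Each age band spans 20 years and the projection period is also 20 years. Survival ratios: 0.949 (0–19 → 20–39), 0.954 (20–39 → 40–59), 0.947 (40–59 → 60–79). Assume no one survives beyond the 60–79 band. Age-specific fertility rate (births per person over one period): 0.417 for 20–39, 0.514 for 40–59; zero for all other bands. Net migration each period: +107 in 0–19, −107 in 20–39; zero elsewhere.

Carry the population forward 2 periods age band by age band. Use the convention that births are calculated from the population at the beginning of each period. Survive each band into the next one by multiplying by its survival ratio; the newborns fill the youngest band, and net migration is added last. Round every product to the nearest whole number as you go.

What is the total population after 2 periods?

4229

Period 1:
Births: 970 * 0.417 = 404 ; 430 * 0.514 = 221 → total 625
20–39: 1790 * 0.949 = 1699
40–59: 970 * 0.954 = 925
60–79: 430 * 0.947 = 407
Net migration: 0–19 + 107 → 732; 20–39 − 107 → 1592
Population now: 0–19=732, 20–39=1592, 40–59=925, 60–79=407
Period 2:
Births: 1592 * 0.417 = 664 ; 925 * 0.514 = 475 → total 1139
20–39: 732 * 0.949 = 695
40–59: 1592 * 0.954 = 1519
60–79: 925 * 0.947 = 876
Net migration: 0–19 + 107 → 1246; 20–39 − 107 → 588
Population now: 0–19=1246, 20–39=588, 40–59=1519, 60–79=876
Total after period 2: 1246 + 588 + 1519 + 876 = 4229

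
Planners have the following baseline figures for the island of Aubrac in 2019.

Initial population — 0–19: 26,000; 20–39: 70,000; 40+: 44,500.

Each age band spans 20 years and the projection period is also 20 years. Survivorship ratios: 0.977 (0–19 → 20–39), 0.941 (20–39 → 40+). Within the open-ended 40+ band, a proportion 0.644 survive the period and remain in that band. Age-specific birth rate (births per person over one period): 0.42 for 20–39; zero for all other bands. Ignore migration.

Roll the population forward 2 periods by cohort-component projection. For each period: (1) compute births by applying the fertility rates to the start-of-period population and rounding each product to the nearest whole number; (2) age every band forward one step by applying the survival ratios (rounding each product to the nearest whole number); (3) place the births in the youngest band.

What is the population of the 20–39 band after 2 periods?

After projecting period 1:
Births: 70000 × 0.42 = 29400
20–39: 26000 × 0.977 = 25402
40+: 70000 × 0.941 + 44500 × 0.644 = 65870 + 28658 = 94528
Giving 29400 / 25402 / 94528.
After projecting period 2:
Births: 25402 × 0.42 = 10669
20–39: 29400 × 0.977 = 28724
40+: 25402 × 0.941 + 94528 × 0.644 = 23903 + 60876 = 84779
Giving 10669 / 28724 / 84779.

28724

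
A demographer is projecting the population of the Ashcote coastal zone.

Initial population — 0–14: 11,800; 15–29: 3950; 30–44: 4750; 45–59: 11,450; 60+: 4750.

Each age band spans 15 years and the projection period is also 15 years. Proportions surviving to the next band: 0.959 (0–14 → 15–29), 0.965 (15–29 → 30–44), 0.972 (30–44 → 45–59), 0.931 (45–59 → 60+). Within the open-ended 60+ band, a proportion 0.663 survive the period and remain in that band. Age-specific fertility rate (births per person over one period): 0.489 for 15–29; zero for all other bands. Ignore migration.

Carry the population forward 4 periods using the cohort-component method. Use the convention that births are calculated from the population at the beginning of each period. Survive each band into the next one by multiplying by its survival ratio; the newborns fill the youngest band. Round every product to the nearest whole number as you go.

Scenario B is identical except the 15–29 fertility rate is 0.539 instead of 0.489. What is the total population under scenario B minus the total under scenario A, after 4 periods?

1446

Numbering the bands 1..5 from youngest to oldest:
— Period 1 —
Births: 3950 * 0.489 = 1932
Band 2: 11800 * 0.959 = 11316
Band 3: 3950 * 0.965 = 3812
Band 4: 4750 * 0.972 = 4617
Band 5: 11450 * 0.931 + 4750 * 0.663 = 10660 + 3149 = 13809
Population now: 0–14=1932, 15–29=11316, 30–44=3812, 45–59=4617, 60+=13809
— Period 2 —
Births: 11316 * 0.489 = 5534
Band 2: 1932 * 0.959 = 1853
Band 3: 11316 * 0.965 = 10920
Band 4: 3812 * 0.972 = 3705
Band 5: 4617 * 0.931 + 13809 * 0.663 = 4298 + 9155 = 13453
Population now: 0–14=5534, 15–29=1853, 30–44=10920, 45–59=3705, 60+=13453
— Period 3 —
Births: 1853 * 0.489 = 906
Band 2: 5534 * 0.959 = 5307
Band 3: 1853 * 0.965 = 1788
Band 4: 10920 * 0.972 = 10614
Band 5: 3705 * 0.931 + 13453 * 0.663 = 3449 + 8919 = 12368
Population now: 0–14=906, 15–29=5307, 30–44=1788, 45–59=10614, 60+=12368
— Period 4 —
Births: 5307 * 0.489 = 2595
Band 2: 906 * 0.959 = 869
Band 3: 5307 * 0.965 = 5121
Band 4: 1788 * 0.972 = 1738
Band 5: 10614 * 0.931 + 12368 * 0.663 = 9882 + 8200 = 18082
Population now: 0–14=2595, 15–29=869, 30–44=5121, 45–59=1738, 60+=18082
Scenario A total after 4 periods: 28405
Scenario B projection —
— Period 1 —
Births: 3950 * 0.539 = 2129
Band 2: 11800 * 0.959 = 11316
Band 3: 3950 * 0.965 = 3812
Band 4: 4750 * 0.972 = 4617
Band 5: 11450 * 0.931 + 4750 * 0.663 = 10660 + 3149 = 13809
Population now: 0–14=2129, 15–29=11316, 30–44=3812, 45–59=4617, 60+=13809
— Period 2 —
Births: 11316 * 0.539 = 6099
Band 2: 2129 * 0.959 = 2042
Band 3: 11316 * 0.965 = 10920
Band 4: 3812 * 0.972 = 3705
Band 5: 4617 * 0.931 + 13809 * 0.663 = 4298 + 9155 = 13453
Population now: 0–14=6099, 15–29=2042, 30–44=10920, 45–59=3705, 60+=13453
— Period 3 —
Births: 2042 * 0.539 = 1101
Band 2: 6099 * 0.959 = 5849
Band 3: 2042 * 0.965 = 1971
Band 4: 10920 * 0.972 = 10614
Band 5: 3705 * 0.931 + 13453 * 0.663 = 3449 + 8919 = 12368
Population now: 0–14=1101, 15–29=5849, 30–44=1971, 45–59=10614, 60+=12368
— Period 4 —
Births: 5849 * 0.539 = 3153
Band 2: 1101 * 0.959 = 1056
Band 3: 5849 * 0.965 = 5644
Band 4: 1971 * 0.972 = 1916
Band 5: 10614 * 0.931 + 12368 * 0.663 = 9882 + 8200 = 18082
Population now: 0–14=3153, 15–29=1056, 30–44=5644, 45–59=1916, 60+=18082
Scenario B total after 4 periods: 29851
Difference B − A = 29851 − 28405 = 1446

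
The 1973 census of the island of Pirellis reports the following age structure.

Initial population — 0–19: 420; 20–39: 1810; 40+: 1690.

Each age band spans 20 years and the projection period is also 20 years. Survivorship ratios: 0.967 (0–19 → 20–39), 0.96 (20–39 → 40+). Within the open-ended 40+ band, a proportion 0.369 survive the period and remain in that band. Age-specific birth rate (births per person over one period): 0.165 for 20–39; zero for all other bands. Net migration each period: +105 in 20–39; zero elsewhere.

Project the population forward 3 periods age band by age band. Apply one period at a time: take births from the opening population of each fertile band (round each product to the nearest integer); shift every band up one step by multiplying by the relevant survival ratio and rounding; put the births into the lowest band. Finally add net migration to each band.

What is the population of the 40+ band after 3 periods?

Numbering the groups 1..3 from youngest to oldest:
[period 1]
Births: 1810 × 0.165 = 299
Group 2: 420 × 0.967 = 406
Group 3: 1810 × 0.96 + 1690 × 0.369 = 1738 + 624 = 2362
Net migration: Group 2 + 105 → 511
→ [299, 511, 2362]
[period 2]
Births: 511 × 0.165 = 84
Group 2: 299 × 0.967 = 289
Group 3: 511 × 0.96 + 2362 × 0.369 = 491 + 872 = 1363
Net migration: Group 2 + 105 → 394
→ [84, 394, 1363]
[period 3]
Births: 394 × 0.165 = 65
Group 2: 84 × 0.967 = 81
Group 3: 394 × 0.96 + 1363 × 0.369 = 378 + 503 = 881
Net migration: Group 2 + 105 → 186
→ [65, 186, 881]

881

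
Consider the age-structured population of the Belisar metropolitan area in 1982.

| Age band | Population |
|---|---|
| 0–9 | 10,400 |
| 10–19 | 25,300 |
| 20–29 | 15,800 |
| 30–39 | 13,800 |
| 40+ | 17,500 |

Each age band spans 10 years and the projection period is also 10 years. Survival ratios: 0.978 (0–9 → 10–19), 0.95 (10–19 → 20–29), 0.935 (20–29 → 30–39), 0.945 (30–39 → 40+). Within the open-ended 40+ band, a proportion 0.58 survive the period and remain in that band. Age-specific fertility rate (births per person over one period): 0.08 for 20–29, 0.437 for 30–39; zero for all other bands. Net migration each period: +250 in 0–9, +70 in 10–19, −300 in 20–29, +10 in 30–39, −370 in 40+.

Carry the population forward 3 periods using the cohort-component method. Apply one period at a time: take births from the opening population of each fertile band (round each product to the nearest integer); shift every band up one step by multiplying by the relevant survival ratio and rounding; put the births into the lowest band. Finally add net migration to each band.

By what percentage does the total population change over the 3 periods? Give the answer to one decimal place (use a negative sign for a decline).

Numbering the groups 1..5 from youngest to oldest:
Period 1.
Births: 15800 × 0.08 = 1264 ; 13800 × 0.437 = 6031 ⇒ total 7295
Group 2: 10400 × 0.978 = 10171
Group 3: 25300 × 0.95 = 24035
Group 4: 15800 × 0.935 = 14773
Group 5: 13800 × 0.945 + 17500 × 0.58 = 13041 + 10150 = 23191
Net migration: Group 1 + 250 → 7545; Group 2 + 70 → 10241; Group 3 − 300 → 23735; Group 4 + 10 → 14783; Group 5 − 370 → 22821
Giving 7545 / 10241 / 23735 / 14783 / 22821.
Period 2.
Births: 23735 × 0.08 = 1899 ; 14783 × 0.437 = 6460 ⇒ total 8359
Group 2: 7545 × 0.978 = 7379
Group 3: 10241 × 0.95 = 9729
Group 4: 23735 × 0.935 = 22192
Group 5: 14783 × 0.945 + 22821 × 0.58 = 13970 + 13236 = 27206
Net migration: Group 1 + 250 → 8609; Group 2 + 70 → 7449; Group 3 − 300 → 9429; Group 4 + 10 → 22202; Group 5 − 370 → 26836
Giving 8609 / 7449 / 9429 / 22202 / 26836.
Period 3.
Births: 9429 × 0.08 = 754 ; 22202 × 0.437 = 9702 ⇒ total 10456
Group 2: 8609 × 0.978 = 8420
Group 3: 7449 × 0.95 = 7077
Group 4: 9429 × 0.935 = 8816
Group 5: 22202 × 0.945 + 26836 × 0.58 = 20981 + 15565 = 36546
Net migration: Group 1 + 250 → 10706; Group 2 + 70 → 8490; Group 3 − 300 → 6777; Group 4 + 10 → 8826; Group 5 − 370 → 36176
Giving 10706 / 8490 / 6777 / 8826 / 36176.
Total: 82800 → 70975; change = -11825; percentage change = -14.3%

-14.3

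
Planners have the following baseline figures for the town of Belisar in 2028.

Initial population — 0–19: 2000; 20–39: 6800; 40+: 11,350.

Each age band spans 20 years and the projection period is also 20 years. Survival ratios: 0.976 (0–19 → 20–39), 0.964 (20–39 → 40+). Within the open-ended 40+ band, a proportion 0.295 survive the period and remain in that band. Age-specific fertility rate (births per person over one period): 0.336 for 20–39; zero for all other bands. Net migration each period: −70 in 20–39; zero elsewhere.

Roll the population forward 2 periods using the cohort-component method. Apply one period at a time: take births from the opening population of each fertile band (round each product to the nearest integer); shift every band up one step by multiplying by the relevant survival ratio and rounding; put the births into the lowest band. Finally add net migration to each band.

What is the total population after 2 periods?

Period 1.
Births: 6800 * 0.336 = 2285
20–39: 2000 * 0.976 = 1952
40+: 6800 * 0.964 + 11350 * 0.295 = 6555 + 3348 = 9903
Net migration: 20–39 − 70 → 1882
End of period: [2285, 1882, 9903]
Period 2.
Births: 1882 * 0.336 = 632
20–39: 2285 * 0.976 = 2230
40+: 1882 * 0.964 + 9903 * 0.295 = 1814 + 2921 = 4735
Net migration: 20–39 − 70 → 2160
End of period: [632, 2160, 4735]
Total after period 2: 632 + 2160 + 4735 = 7527

7527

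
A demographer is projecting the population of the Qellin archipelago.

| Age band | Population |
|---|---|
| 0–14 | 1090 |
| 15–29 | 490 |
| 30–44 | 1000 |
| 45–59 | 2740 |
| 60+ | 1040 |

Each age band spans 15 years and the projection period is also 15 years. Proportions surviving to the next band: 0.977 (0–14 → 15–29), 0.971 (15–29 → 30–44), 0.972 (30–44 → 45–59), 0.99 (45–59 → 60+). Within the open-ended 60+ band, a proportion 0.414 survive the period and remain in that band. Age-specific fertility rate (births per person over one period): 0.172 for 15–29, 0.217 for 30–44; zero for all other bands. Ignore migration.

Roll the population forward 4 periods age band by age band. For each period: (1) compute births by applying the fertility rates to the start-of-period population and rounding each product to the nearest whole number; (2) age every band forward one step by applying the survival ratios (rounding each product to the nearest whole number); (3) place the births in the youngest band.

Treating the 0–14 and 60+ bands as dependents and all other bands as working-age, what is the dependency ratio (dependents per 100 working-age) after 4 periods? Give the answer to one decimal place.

206.0

Numbering the groups 1..5 from youngest to oldest:
After projecting period 1:
Births: 490 × 0.172 = 84  |  1000 × 0.217 = 217 → 301
Group 2: 1090 × 0.977 = 1065
Group 3: 490 × 0.971 = 476
Group 4: 1000 × 0.972 = 972
Group 5: 2740 × 0.99 + 1040 × 0.414 = 2713 + 431 = 3144
Population now: 0–14=301, 15–29=1065, 30–44=476, 45–59=972, 60+=3144
After projecting period 2:
Births: 1065 × 0.172 = 183  |  476 × 0.217 = 103 → 286
Group 2: 301 × 0.977 = 294
Group 3: 1065 × 0.971 = 1034
Group 4: 476 × 0.972 = 463
Group 5: 972 × 0.99 + 3144 × 0.414 = 962 + 1302 = 2264
Population now: 0–14=286, 15–29=294, 30–44=1034, 45–59=463, 60+=2264
After projecting period 3:
Births: 294 × 0.172 = 51  |  1034 × 0.217 = 224 → 275
Group 2: 286 × 0.977 = 279
Group 3: 294 × 0.971 = 285
Group 4: 1034 × 0.972 = 1005
Group 5: 463 × 0.99 + 2264 × 0.414 = 458 + 937 = 1395
Population now: 0–14=275, 15–29=279, 30–44=285, 45–59=1005, 60+=1395
After projecting period 4:
Births: 279 × 0.172 = 48  |  285 × 0.217 = 62 → 110
Group 2: 275 × 0.977 = 269
Group 3: 279 × 0.971 = 271
Group 4: 285 × 0.972 = 277
Group 5: 1005 × 0.99 + 1395 × 0.414 = 995 + 578 = 1573
Population now: 0–14=110, 15–29=269, 30–44=271, 45–59=277, 60+=1573
Dependents (band 0–14 + band 60+) = 110 + 1573 = 1683; working-age = 817; ratio = 1683/817 × 100 = 206.0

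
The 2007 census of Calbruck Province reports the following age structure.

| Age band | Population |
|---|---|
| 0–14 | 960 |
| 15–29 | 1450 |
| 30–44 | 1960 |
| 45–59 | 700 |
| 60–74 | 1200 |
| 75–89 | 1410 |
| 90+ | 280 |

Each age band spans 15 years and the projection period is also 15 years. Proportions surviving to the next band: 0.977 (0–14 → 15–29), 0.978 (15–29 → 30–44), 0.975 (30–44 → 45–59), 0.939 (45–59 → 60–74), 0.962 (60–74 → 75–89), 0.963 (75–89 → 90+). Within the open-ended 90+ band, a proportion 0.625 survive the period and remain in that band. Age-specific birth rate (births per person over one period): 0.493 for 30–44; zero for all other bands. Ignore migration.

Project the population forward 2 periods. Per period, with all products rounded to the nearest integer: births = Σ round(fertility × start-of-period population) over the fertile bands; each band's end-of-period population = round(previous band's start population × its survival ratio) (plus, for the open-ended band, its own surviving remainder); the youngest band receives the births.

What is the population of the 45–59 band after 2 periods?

1383

Let band 1 be 0–14 through band 7 = 90+.
— Period 1 —
Births: 1960 × 0.493 = 966
Band 2: 960 × 0.977 = 938
Band 3: 1450 × 0.978 = 1418
Band 4: 1960 × 0.975 = 1911
Band 5: 700 × 0.939 = 657
Band 6: 1200 × 0.962 = 1154
Band 7: 1410 × 0.963 + 280 × 0.625 = 1358 + 175 = 1533
End of period: [966, 938, 1418, 1911, 657, 1154, 1533]
— Period 2 —
Births: 1418 × 0.493 = 699
Band 2: 966 × 0.977 = 944
Band 3: 938 × 0.978 = 917
Band 4: 1418 × 0.975 = 1383
Band 5: 1911 × 0.939 = 1794
Band 6: 657 × 0.962 = 632
Band 7: 1154 × 0.963 + 1533 × 0.625 = 1111 + 958 = 2069
End of period: [699, 944, 917, 1383, 1794, 632, 2069]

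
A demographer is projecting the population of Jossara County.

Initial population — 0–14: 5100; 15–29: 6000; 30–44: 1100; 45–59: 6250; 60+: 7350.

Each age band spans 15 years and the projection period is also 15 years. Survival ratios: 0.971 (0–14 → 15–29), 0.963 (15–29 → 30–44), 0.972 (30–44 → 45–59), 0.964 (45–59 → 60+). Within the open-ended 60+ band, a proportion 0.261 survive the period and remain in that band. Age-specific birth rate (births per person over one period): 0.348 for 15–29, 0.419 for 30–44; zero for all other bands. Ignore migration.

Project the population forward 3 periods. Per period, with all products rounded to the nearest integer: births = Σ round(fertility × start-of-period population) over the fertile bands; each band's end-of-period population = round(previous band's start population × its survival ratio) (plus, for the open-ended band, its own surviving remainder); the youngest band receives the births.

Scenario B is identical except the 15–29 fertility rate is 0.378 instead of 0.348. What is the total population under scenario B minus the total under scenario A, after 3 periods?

(Bands numbered youngest = 1 to oldest = 5.)
— Period 1 —
Births: 6000 × 0.348 = 2088  |  1100 × 0.419 = 461 → total 2549
Band 2: 5100 × 0.971 = 4952
Band 3: 6000 × 0.963 = 5778
Band 4: 1100 × 0.972 = 1069
Band 5: 6250 × 0.964 + 7350 × 0.261 = 6025 + 1918 = 7943
Giving 2549 / 4952 / 5778 / 1069 / 7943.
— Period 2 —
Births: 4952 × 0.348 = 1723  |  5778 × 0.419 = 2421 → total 4144
Band 2: 2549 × 0.971 = 2475
Band 3: 4952 × 0.963 = 4769
Band 4: 5778 × 0.972 = 5616
Band 5: 1069 × 0.964 + 7943 × 0.261 = 1031 + 2073 = 3104
Giving 4144 / 2475 / 4769 / 5616 / 3104.
— Period 3 —
Births: 2475 × 0.348 = 861  |  4769 × 0.419 = 1998 → total 2859
Band 2: 4144 × 0.971 = 4024
Band 3: 2475 × 0.963 = 2383
Band 4: 4769 × 0.972 = 4635
Band 5: 5616 × 0.964 + 3104 × 0.261 = 5414 + 810 = 6224
Giving 2859 / 4024 / 2383 / 4635 / 6224.
Scenario A total after 3 periods: 20125
Scenario B projection —
— Period 1 —
Births: 6000 × 0.378 = 2268  |  1100 × 0.419 = 461 → total 2729
Band 2: 5100 × 0.971 = 4952
Band 3: 6000 × 0.963 = 5778
Band 4: 1100 × 0.972 = 1069
Band 5: 6250 × 0.964 + 7350 × 0.261 = 6025 + 1918 = 7943
Giving 2729 / 4952 / 5778 / 1069 / 7943.
— Period 2 —
Births: 4952 × 0.378 = 1872  |  5778 × 0.419 = 2421 → total 4293
Band 2: 2729 × 0.971 = 2650
Band 3: 4952 × 0.963 = 4769
Band 4: 5778 × 0.972 = 5616
Band 5: 1069 × 0.964 + 7943 × 0.261 = 1031 + 2073 = 3104
Giving 4293 / 2650 / 4769 / 5616 / 3104.
— Period 3 —
Births: 2650 × 0.378 = 1002  |  4769 × 0.419 = 1998 → total 3000
Band 2: 4293 × 0.971 = 4169
Band 3: 2650 × 0.963 = 2552
Band 4: 4769 × 0.972 = 4635
Band 5: 5616 × 0.964 + 3104 × 0.261 = 5414 + 810 = 6224
Giving 3000 / 4169 / 2552 / 4635 / 6224.
Scenario B total after 3 periods: 20580
Difference B − A = 20580 − 20125 = 455

455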